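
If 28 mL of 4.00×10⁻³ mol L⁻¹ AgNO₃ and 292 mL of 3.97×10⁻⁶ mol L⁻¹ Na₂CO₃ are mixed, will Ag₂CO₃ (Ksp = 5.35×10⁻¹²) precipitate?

No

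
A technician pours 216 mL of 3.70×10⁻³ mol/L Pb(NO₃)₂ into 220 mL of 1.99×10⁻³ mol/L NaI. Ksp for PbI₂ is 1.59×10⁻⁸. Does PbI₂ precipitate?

After mixing, V = 216 mL + 220 mL = 436 mL.
[Pb²⁺] = (3.70×10⁻³)(216)/436 = 1.83×10⁻³ mol/L
[I⁻] = (1.99×10⁻³)(220)/436 = 1.00×10⁻³ mol/L
Q = [Pb²⁺][I⁻]^2 = 1.85×10⁻⁹
Q < Ksp (1.85×10⁻⁹ vs 1.59×10⁻⁸); the solution remains unsaturated and no precipitate forms.

No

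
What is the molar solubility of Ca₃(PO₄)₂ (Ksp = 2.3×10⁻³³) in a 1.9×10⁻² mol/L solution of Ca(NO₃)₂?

Ca₃(PO₄)₂(s) ⇌ 3 Ca²⁺(aq) + 2 PO₄³⁻(aq)
Ca²⁺ is already present at 1.9×10⁻² mol/L. If s mol/L of Ca₃(PO₄)₂ dissolves, [PO₄³⁻] = 2s while [Ca²⁺] ≈ 1.9×10⁻² mol/L.
Ksp = [Ca²⁺]^3[PO₄³⁻]^2 = (1.9×10⁻²)^3(2s)^2
(2s)^2 = 2.3×10⁻³³ / (1.9×10⁻²)^3 = 3.4×10⁻²⁸
s = 9.2×10⁻¹⁵ mol/L

9.2×10⁻¹⁵ M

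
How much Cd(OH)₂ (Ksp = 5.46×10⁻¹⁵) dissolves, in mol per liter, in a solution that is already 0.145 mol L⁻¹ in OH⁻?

2.60×10⁻¹³ M

Cd(OH)₂(s) ⇌ Cd²⁺(aq) + 2 OH⁻(aq)
Let s be the solubility of Cd(OH)₂ here. The common ion gives [OH⁻] ≈ 0.145 mol L⁻¹, and [Cd²⁺] = s.
Ksp = [Cd²⁺][OH⁻]^2 = s(0.145)^2
s = 5.46×10⁻¹⁵ / (0.145)^2 = 2.60×10⁻¹³
s = 2.60×10⁻¹³ mol L⁻¹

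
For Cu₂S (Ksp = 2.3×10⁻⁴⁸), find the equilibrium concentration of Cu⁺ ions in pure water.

1.7×10⁻¹⁶ M

Cu₂S(s) ⇌ 2 Cu⁺(aq) + S²⁻(aq)
If s mol/L of Cu₂S dissolves, [Cu⁺] = 2s and [S²⁻] = s.
Ksp = [Cu⁺]^2[S²⁻] = (2s)^2 · s = 4s^3 = 2.3×10⁻⁴⁸
s = 8.3×10⁻¹⁷ mol L⁻¹
[Cu⁺] = 2s = 1.7×10⁻¹⁶ mol L⁻¹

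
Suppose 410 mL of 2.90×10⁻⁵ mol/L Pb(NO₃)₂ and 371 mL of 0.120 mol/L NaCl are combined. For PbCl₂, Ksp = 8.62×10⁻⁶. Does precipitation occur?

No

The combined volume is 781 mL.
[Pb²⁺] = (2.90×10⁻⁵)(410)/781 = 1.52×10⁻⁵ mol/L
[Cl⁻] = (0.120)(371)/781 = 5.70×10⁻² mol/L
Q = [Pb²⁺][Cl⁻]^2 = 4.95×10⁻⁸
Q < Ksp (4.95×10⁻⁸ vs 8.62×10⁻⁶); the solution remains unsaturated and no precipitate forms.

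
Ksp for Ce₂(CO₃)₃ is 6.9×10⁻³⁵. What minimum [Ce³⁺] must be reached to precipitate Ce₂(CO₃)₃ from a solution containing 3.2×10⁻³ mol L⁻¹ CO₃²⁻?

4.6×10⁻¹⁴ M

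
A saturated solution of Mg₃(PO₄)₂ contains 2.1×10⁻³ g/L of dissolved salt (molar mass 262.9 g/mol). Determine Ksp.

Ksp = 3.5×10⁻²⁴

Molar solubility s = (2.1×10⁻³ g/L) / (262.9 g/mol) = 7.988×10⁻⁶ mol/L
Mg₃(PO₄)₂(s) ⇌ 3 Mg²⁺(aq) + 2 PO₄³⁻(aq)
With molar solubility s: [Mg²⁺] = 3s, [PO₄³⁻] = 2s.
Ksp = [Mg²⁺]^3[PO₄³⁻]^2 = (3s)^3 · (2s)^2 = 108s^5
Ksp = 108 × (7.988×10⁻⁶)^5 = 3.5×10⁻²⁴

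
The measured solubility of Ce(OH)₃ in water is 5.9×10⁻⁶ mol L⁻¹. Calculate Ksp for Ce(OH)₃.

Ksp = 3.3×10⁻²⁰

Ce(OH)₃(s) ⇌ Ce³⁺(aq) + 3 OH⁻(aq)
Let s be the molar solubility. Then [Ce³⁺] = s and [OH⁻] = 3s.
Ksp = [Ce³⁺][OH⁻]^3 = s · (3s)^3 = 27s^4
Ksp = 27 × (5.9×10⁻⁶)^4 = 3.3×10⁻²⁰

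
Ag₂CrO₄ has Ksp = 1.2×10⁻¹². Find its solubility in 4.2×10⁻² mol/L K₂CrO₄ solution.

Ag₂CrO₄(s) ⇌ 2 Ag⁺(aq) + CrO₄²⁻(aq)
Let s be the solubility of Ag₂CrO₄ here. The common ion gives [CrO₄²⁻] ≈ 4.2×10⁻² mol/L, and [Ag⁺] = 2s.
Ksp = [Ag⁺]^2[CrO₄²⁻] = (2s)^2(4.2×10⁻²)
(2s)^2 = 1.2×10⁻¹² / (4.2×10⁻²) = 2.9×10⁻¹¹
s = 2.7×10⁻⁶ mol/L

2.7×10⁻⁶ M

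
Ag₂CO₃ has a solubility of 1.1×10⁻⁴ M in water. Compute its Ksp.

Ag₂CO₃(s) ⇌ 2 Ag⁺(aq) + CO₃²⁻(aq)
Call the molar solubility s, so that [Ag⁺] = 2s and [CO₃²⁻] = s.
Ksp = [Ag⁺]^2[CO₃²⁻] = (2s)^2 · s = 4s^3
Ksp = 4 × (1.1×10⁻⁴)^3 = 5.3×10⁻¹²

Ksp = 5.3×10⁻¹²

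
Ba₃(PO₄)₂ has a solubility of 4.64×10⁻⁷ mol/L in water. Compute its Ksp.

Ba₃(PO₄)₂(s) ⇌ 3 Ba²⁺(aq) + 2 PO₄³⁻(aq)
Let s be the molar solubility. Then [Ba²⁺] = 3s and [PO₄³⁻] = 2s.
Ksp = [Ba²⁺]^3[PO₄³⁻]^2 = (3s)^3 · (2s)^2 = 108s^5
Ksp = 108 × (4.64×10⁻⁷)^5 = 2.32×10⁻³⁰

Ksp = 2.32×10⁻³⁰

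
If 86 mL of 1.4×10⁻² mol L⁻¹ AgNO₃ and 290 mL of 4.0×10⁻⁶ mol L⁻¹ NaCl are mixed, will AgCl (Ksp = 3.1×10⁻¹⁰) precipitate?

The combined volume is 376 mL.
[Ag⁺] = (1.4×10⁻²)(86)/376 = 3.2×10⁻³ mol L⁻¹
[Cl⁻] = (4.0×10⁻⁶)(290)/376 = 3.1×10⁻⁶ mol L⁻¹
Q = [Ag⁺][Cl⁻] = 9.9×10⁻⁹
Since Q (9.9×10⁻⁹) exceeds Ksp (3.1×10⁻¹⁰), AgCl will precipitate.

Yes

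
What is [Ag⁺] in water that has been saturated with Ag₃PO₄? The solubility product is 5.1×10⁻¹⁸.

6.3×10⁻⁵ M

Ag₃PO₄(s) ⇌ 3 Ag⁺(aq) + PO₄³⁻(aq)
If s mol/L of Ag₃PO₄ dissolves, [Ag⁺] = 3s and [PO₄³⁻] = s.
Ksp = [Ag⁺]^3[PO₄³⁻] = (3s)^3 · s = 27s^4 = 5.1×10⁻¹⁸
s = 2.1×10⁻⁵ mol L⁻¹
[Ag⁺] = 3s = 6.3×10⁻⁵ mol L⁻¹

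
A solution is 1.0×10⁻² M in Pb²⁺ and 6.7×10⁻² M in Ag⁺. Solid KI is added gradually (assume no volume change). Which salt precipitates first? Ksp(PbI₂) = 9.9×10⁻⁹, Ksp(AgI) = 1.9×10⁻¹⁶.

The threshold for precipitation is Q = Ksp.
For PbI₂: [I⁻] = (Ksp/[Pb²⁺])^(1/2) = 9.9×10⁻⁴ M
For AgI: [I⁻] = (Ksp/[Ag⁺]) = 2.8×10⁻¹⁵ M
AgI requires the lower [I⁻], so it precipitates first.

AgI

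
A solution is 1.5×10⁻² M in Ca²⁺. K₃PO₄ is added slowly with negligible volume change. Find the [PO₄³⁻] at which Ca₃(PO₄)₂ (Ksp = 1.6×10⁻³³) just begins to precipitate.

2.2×10⁻¹⁴ M

Each salt precipitates once Q = Ksp for that salt.
Ca₃(PO₄)₂(s) ⇌ 3 Ca²⁺(aq) + 2 PO₄³⁻(aq)
Ksp = [Ca²⁺]^3[PO₄³⁻]^2 = [PO₄³⁻]^2(1.5×10⁻²)^3
[PO₄³⁻]^2 = 1.6×10⁻³³ / (1.5×10⁻²)^3 = 4.7×10⁻²⁸
[PO₄³⁻] = 2.2×10⁻¹⁴ M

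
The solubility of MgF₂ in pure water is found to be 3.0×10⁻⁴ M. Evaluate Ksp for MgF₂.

Ksp = 1.1×10⁻¹⁰

MgF₂(s) ⇌ Mg²⁺(aq) + 2 F⁻(aq)
Call the molar solubility s, so that [Mg²⁺] = s and [F⁻] = 2s.
Ksp = [Mg²⁺][F⁻]^2 = s · (2s)^2 = 4s^3
Ksp = 4 × (3.0×10⁻⁴)^3 = 1.1×10⁻¹⁰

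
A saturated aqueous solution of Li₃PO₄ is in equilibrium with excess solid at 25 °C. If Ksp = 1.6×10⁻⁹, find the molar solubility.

2.8×10⁻³ M

Li₃PO₄(s) ⇌ 3 Li⁺(aq) + PO₄³⁻(aq)
If s mol/L of Li₃PO₄ dissolves, [Li⁺] = 3s and [PO₄³⁻] = s.
Ksp = [Li⁺]^3[PO₄³⁻] = (3s)^3 · s = 27s^4
27s^4 = 1.6×10⁻⁹  ⇒  s^4 = 5.9×10⁻¹¹
Taking the 4th root, s = 2.8×10⁻³ mol/L.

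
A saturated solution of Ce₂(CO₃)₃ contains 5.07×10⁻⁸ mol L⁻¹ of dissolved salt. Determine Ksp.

Ce₂(CO₃)₃(s) ⇌ 2 Ce³⁺(aq) + 3 CO₃²⁻(aq)
With molar solubility s: [Ce³⁺] = 2s, [CO₃²⁻] = 3s.
Ksp = [Ce³⁺]^2[CO₃²⁻]^3 = (2s)^2 · (3s)^3 = 108s^5
Ksp = 108 × (5.07×10⁻⁸)^5 = 3.62×10⁻³⁵

Ksp = 3.62×10⁻³⁵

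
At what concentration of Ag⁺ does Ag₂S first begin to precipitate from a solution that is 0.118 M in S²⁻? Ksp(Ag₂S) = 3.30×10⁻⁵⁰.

Precipitation begins when Q = Ksp.
Ag₂S(s) ⇌ 2 Ag⁺(aq) + S²⁻(aq)
Ksp = [Ag⁺]^2[S²⁻] = [Ag⁺]^2(0.118)
[Ag⁺]^2 = 3.30×10⁻⁵⁰ / (0.118) = 2.80×10⁻⁴⁹
[Ag⁺] = 5.29×10⁻²⁵ M

5.29×10⁻²⁵ M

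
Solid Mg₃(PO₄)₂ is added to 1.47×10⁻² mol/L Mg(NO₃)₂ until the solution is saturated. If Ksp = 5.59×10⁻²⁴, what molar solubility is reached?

6.63×10⁻¹⁰ M

Mg₃(PO₄)₂(s) ⇌ 3 Mg²⁺(aq) + 2 PO₄³⁻(aq)
The solution already contains Mg²⁺ at 1.47×10⁻² mol/L. Let s be the molar solubility of Mg₃(PO₄)₂.
[Mg²⁺] ≈ 1.47×10⁻² mol/L (common ion dominates); [PO₄³⁻] = 2s.
Ksp = [Mg²⁺]^3[PO₄³⁻]^2 = (1.47×10⁻²)^3(2s)^2
(2s)^2 = 5.59×10⁻²⁴ / (1.47×10⁻²)^3 = 1.76×10⁻¹⁸
s = 6.63×10⁻¹⁰ mol/L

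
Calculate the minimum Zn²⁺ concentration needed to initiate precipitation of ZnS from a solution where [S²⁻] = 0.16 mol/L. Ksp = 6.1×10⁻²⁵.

Precipitation begins when Q = Ksp.
ZnS(s) ⇌ Zn²⁺(aq) + S²⁻(aq)
Ksp = [Zn²⁺][S²⁻] = [Zn²⁺](0.16)
[Zn²⁺] = 6.1×10⁻²⁵ / (0.16) = 3.8×10⁻²⁴
[Zn²⁺] = 3.8×10⁻²⁴ mol/L

3.8×10⁻²⁴ M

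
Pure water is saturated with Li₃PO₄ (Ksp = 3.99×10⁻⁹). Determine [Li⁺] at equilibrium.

1.05×10⁻² M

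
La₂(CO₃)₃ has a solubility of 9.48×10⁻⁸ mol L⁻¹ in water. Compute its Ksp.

La₂(CO₃)₃(s) ⇌ 2 La³⁺(aq) + 3 CO₃²⁻(aq)
Let s be the molar solubility. Then [La³⁺] = 2s and [CO₃²⁻] = 3s.
Ksp = [La³⁺]^2[CO₃²⁻]^3 = (2s)^2 · (3s)^3 = 108s^5
Ksp = 108 × (9.48×10⁻⁸)^5 = 8.27×10⁻³⁴

Ksp = 8.27×10⁻³⁴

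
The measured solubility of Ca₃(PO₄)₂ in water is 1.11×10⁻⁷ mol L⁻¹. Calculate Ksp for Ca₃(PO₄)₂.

Ksp = 1.82×10⁻³³

Ca₃(PO₄)₂(s) ⇌ 3 Ca²⁺(aq) + 2 PO₄³⁻(aq)
Let s be the molar solubility. Then [Ca²⁺] = 3s and [PO₄³⁻] = 2s.
Ksp = [Ca²⁺]^3[PO₄³⁻]^2 = (3s)^3 · (2s)^2 = 108s^5
Ksp = 108 × (1.11×10⁻⁷)^5 = 1.82×10⁻³³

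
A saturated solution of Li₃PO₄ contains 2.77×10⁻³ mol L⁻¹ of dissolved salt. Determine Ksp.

Li₃PO₄(s) ⇌ 3 Li⁺(aq) + PO₄³⁻(aq)
Let s be the molar solubility. Then [Li⁺] = 3s and [PO₄³⁻] = s.
Ksp = [Li⁺]^3[PO₄³⁻] = (3s)^3 · s = 27s^4
Ksp = 27 × (2.77×10⁻³)^4 = 1.59×10⁻⁹

Ksp = 1.59×10⁻⁹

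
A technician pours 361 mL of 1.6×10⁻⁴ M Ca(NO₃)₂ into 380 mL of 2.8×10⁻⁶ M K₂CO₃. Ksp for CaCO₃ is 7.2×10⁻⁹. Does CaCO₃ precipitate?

No

Total volume after mixing = 361 + 380 = 741 mL.
[Ca²⁺] = (1.6×10⁻⁴)(361)/741 = 7.8×10⁻⁵ M
[CO₃²⁻] = (2.8×10⁻⁶)(380)/741 = 1.4×10⁻⁶ M
Q = [Ca²⁺][CO₃²⁻] = 1.1×10⁻¹⁰
Since Q (1.1×10⁻¹⁰) is less than Ksp (7.2×10⁻⁹), no CaCO₃ precipitates.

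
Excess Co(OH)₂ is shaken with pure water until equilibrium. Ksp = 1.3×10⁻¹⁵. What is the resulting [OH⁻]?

Co(OH)₂(s) ⇌ Co²⁺(aq) + 2 OH⁻(aq)
With molar solubility s: [Co²⁺] = s, [OH⁻] = 2s.
Ksp = [Co²⁺][OH⁻]^2 = s · (2s)^2 = 4s^3 = 1.3×10⁻¹⁵
s = 6.9×10⁻⁶ M
[OH⁻] = 2s = 1.4×10⁻⁵ M

1.4×10⁻⁵ M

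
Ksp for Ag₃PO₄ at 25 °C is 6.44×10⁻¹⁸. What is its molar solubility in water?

2.21×10⁻⁵ M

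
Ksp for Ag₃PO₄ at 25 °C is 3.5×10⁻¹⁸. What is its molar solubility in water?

Ag₃PO₄(s) ⇌ 3 Ag⁺(aq) + PO₄³⁻(aq)
With molar solubility s: [Ag⁺] = 3s, [PO₄³⁻] = s.
Ksp = [Ag⁺]^3[PO₄³⁻] = (3s)^3 · s = 27s^4
27s^4 = 3.5×10⁻¹⁸  ⇒  s^4 = 1.3×10⁻¹⁹
s = (1.3×10⁻¹⁹)^(1/4) = 1.9×10⁻⁵ mol/L

1.9×10⁻⁵ M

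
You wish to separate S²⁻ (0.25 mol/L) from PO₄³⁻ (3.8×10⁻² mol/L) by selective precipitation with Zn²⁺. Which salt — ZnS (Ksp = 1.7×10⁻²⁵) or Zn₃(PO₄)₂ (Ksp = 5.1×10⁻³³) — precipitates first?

Precipitation of each salt begins when its ion product equals Ksp.
For ZnS: [Zn²⁺] = (Ksp/[S²⁻]) = 6.8×10⁻²⁵ mol/L
For Zn₃(PO₄)₂: [Zn²⁺] = (Ksp/[PO₄³⁻]^2)^(1/3) = 1.5×10⁻¹⁰ mol/L
The smaller threshold [Zn²⁺] is reached first, so ZnS precipitates first.

ZnS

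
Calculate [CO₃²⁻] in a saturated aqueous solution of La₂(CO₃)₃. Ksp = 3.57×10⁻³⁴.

2.40×10⁻⁷ M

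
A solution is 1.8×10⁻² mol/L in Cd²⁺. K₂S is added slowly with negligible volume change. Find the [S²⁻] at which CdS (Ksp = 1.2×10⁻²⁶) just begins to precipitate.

6.7×10⁻²⁵ M

Precipitation begins when Q = Ksp.
CdS(s) ⇌ Cd²⁺(aq) + S²⁻(aq)
Ksp = [Cd²⁺][S²⁻] = [S²⁻](1.8×10⁻²)
[S²⁻] = 1.2×10⁻²⁶ / (1.8×10⁻²) = 6.7×10⁻²⁵
[S²⁻] = 6.7×10⁻²⁵ mol/L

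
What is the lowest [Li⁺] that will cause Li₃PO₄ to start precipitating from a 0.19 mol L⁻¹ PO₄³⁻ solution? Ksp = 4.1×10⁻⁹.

2.8×10⁻³ M

Precipitation begins when Q = Ksp.
Li₃PO₄(s) ⇌ 3 Li⁺(aq) + PO₄³⁻(aq)
Ksp = [Li⁺]^3[PO₄³⁻] = [Li⁺]^3(0.19)
[Li⁺]^3 = 4.1×10⁻⁹ / (0.19) = 2.2×10⁻⁸
[Li⁺] = 2.8×10⁻³ mol L⁻¹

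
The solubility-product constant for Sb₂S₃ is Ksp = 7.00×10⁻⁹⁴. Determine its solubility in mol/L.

9.17×10⁻²⁰ M

Sb₂S₃(s) ⇌ 2 Sb³⁺(aq) + 3 S²⁻(aq)
If s mol/L of Sb₂S₃ dissolves, [Sb³⁺] = 2s and [S²⁻] = 3s.
Ksp = [Sb³⁺]^2[S²⁻]^3 = (2s)^2 · (3s)^3 = 108s^5
108s^5 = 7.00×10⁻⁹⁴  ⇒  s^5 = 6.48×10⁻⁹⁶
s = (6.48×10⁻⁹⁶)^(1/5) = 9.17×10⁻²⁰ mol/L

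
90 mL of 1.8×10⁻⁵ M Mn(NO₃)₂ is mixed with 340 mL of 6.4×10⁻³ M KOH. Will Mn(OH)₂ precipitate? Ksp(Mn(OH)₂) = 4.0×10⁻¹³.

After mixing, V = 90 mL + 340 mL = 430 mL.
[Mn²⁺] = (1.8×10⁻⁵)(90)/430 = 3.8×10⁻⁶ M
[OH⁻] = (6.4×10⁻³)(340)/430 = 5.1×10⁻³ M
Q = [Mn²⁺][OH⁻]^2 = 9.6×10⁻¹¹
Because Q > Ksp (9.6×10⁻¹¹ vs 4.0×10⁻¹³), a precipitate of Mn(OH)₂ forms.

Yes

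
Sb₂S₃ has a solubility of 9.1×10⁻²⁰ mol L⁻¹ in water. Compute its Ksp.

Ksp = 6.7×10⁻⁹⁴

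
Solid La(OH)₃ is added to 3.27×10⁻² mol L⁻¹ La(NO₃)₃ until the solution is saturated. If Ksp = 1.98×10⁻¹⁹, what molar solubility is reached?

6.08×10⁻⁷ M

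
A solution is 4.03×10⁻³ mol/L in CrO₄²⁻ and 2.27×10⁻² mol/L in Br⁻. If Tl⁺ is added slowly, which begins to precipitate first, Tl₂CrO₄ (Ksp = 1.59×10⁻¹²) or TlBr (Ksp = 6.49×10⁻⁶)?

A salt starts to precipitate once the ion product Q reaches its Ksp.
For Tl₂CrO₄: [Tl⁺] = (Ksp/[CrO₄²⁻])^(1/2) = 1.99×10⁻⁵ mol/L
For TlBr: [Tl⁺] = (Ksp/[Br⁻]) = 2.86×10⁻⁴ mol/L
Tl₂CrO₄ requires the lower [Tl⁺], so it precipitates first.

Tl₂CrO₄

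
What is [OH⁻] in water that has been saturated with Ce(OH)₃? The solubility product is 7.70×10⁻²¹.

1.23×10⁻⁵ M

Ce(OH)₃(s) ⇌ Ce³⁺(aq) + 3 OH⁻(aq)
With molar solubility s: [Ce³⁺] = s, [OH⁻] = 3s.
Ksp = [Ce³⁺][OH⁻]^3 = s · (3s)^3 = 27s^4 = 7.70×10⁻²¹
s = 4.11×10⁻⁶ mol L⁻¹
[OH⁻] = 3s = 1.23×10⁻⁵ mol L⁻¹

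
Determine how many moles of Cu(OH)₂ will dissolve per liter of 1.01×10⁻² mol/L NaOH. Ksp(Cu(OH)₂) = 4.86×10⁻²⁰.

4.76×10⁻¹⁶ M

Cu(OH)₂(s) ⇌ Cu²⁺(aq) + 2 OH⁻(aq)
With OH⁻ already at 1.01×10⁻² mol/L and s small, take [OH⁻] ≈ 1.01×10⁻² mol/L and [Cu²⁺] = s.
Ksp = [Cu²⁺][OH⁻]^2 = s(1.01×10⁻²)^2
s = 4.86×10⁻²⁰ / (1.01×10⁻²)^2 = 4.76×10⁻¹⁶
s = 4.76×10⁻¹⁶ mol/L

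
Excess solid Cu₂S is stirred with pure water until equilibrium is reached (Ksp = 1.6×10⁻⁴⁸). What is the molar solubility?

7.4×10⁻¹⁷ M

Cu₂S(s) ⇌ 2 Cu⁺(aq) + S²⁻(aq)
With molar solubility s: [Cu⁺] = 2s, [S²⁻] = s.
Ksp = [Cu⁺]^2[S²⁻] = (2s)^2 · s = 4s^3
4s^3 = 1.6×10⁻⁴⁸  ⇒  s^3 = 4.0×10⁻⁴⁹
s = (4.0×10⁻⁴⁹)^(1/3) = 7.4×10⁻¹⁷ mol L⁻¹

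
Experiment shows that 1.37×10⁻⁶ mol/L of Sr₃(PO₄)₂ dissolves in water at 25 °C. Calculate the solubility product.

Sr₃(PO₄)₂(s) ⇌ 3 Sr²⁺(aq) + 2 PO₄³⁻(aq)
Let s be the molar solubility. Then [Sr²⁺] = 3s and [PO₄³⁻] = 2s.
Ksp = [Sr²⁺]^3[PO₄³⁻]^2 = (3s)^3 · (2s)^2 = 108s^5
Ksp = 108 × (1.37×10⁻⁶)^5 = 5.21×10⁻²⁸

Ksp = 5.21×10⁻²⁸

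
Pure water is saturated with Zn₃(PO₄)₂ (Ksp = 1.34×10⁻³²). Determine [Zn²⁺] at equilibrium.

4.96×10⁻⁷ M

Zn₃(PO₄)₂(s) ⇌ 3 Zn²⁺(aq) + 2 PO₄³⁻(aq)
Let s be the molar solubility. Then [Zn²⁺] = 3s and [PO₄³⁻] = 2s.
Ksp = [Zn²⁺]^3[PO₄³⁻]^2 = (3s)^3 · (2s)^2 = 108s^5 = 1.34×10⁻³²
s = 1.65×10⁻⁷ mol L⁻¹
[Zn²⁺] = 3s = 4.96×10⁻⁷ mol L⁻¹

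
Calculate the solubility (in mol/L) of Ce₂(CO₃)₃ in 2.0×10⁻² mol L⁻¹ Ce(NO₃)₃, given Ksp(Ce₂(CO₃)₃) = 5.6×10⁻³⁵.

Ce₂(CO₃)₃(s) ⇌ 2 Ce³⁺(aq) + 3 CO₃²⁻(aq)
Let s be the solubility of Ce₂(CO₃)₃ here. The common ion gives [Ce³⁺] ≈ 2.0×10⁻² mol L⁻¹, and [CO₃²⁻] = 3s.
Ksp = [Ce³⁺]^2[CO₃²⁻]^3 = (2.0×10⁻²)^2(3s)^3
(3s)^3 = 5.6×10⁻³⁵ / (2.0×10⁻²)^2 = 1.4×10⁻³¹
s = 1.7×10⁻¹¹ mol L⁻¹

1.7×10⁻¹¹ M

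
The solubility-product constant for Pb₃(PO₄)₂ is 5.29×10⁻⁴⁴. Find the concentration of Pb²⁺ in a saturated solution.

Pb₃(PO₄)₂(s) ⇌ 3 Pb²⁺(aq) + 2 PO₄³⁻(aq)
For each mole of Pb₃(PO₄)₂ that dissolves per liter, [Pb²⁺] = 3s and [PO₄³⁻] = 2s; let s denote this solubility.
Ksp = [Pb²⁺]^3[PO₄³⁻]^2 = (3s)^3 · (2s)^2 = 108s^5 = 5.29×10⁻⁴⁴
s = 8.67×10⁻¹⁰ M
[Pb²⁺] = 3s = 2.60×10⁻⁹ M

2.60×10⁻⁹ M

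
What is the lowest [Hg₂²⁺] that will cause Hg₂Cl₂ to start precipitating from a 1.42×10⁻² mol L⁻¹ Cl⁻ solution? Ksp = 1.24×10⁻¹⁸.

A salt starts to precipitate once the ion product Q reaches its Ksp.
Hg₂Cl₂(s) ⇌ Hg₂²⁺(aq) + 2 Cl⁻(aq)
Ksp = [Hg₂²⁺][Cl⁻]^2 = [Hg₂²⁺](1.42×10⁻²)^2
[Hg₂²⁺] = 1.24×10⁻¹⁸ / (1.42×10⁻²)^2 = 6.15×10⁻¹⁵
[Hg₂²⁺] = 6.15×10⁻¹⁵ mol L⁻¹

6.15×10⁻¹⁵ M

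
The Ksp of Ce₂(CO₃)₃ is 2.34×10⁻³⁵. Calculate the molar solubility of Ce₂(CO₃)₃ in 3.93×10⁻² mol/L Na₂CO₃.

3.10×10⁻¹⁶ M

Ce₂(CO₃)₃(s) ⇌ 2 Ce³⁺(aq) + 3 CO₃²⁻(aq)
Let s be the solubility of Ce₂(CO₃)₃ here. The common ion gives [CO₃²⁻] ≈ 3.93×10⁻² mol/L, and [Ce³⁺] = 2s.
Ksp = [Ce³⁺]^2[CO₃²⁻]^3 = (2s)^2(3.93×10⁻²)^3
(2s)^2 = 2.34×10⁻³⁵ / (3.93×10⁻²)^3 = 3.86×10⁻³¹
s = 3.10×10⁻¹⁶ mol/L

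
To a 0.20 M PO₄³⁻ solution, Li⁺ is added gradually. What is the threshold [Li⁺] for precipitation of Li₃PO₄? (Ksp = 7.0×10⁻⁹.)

Each salt precipitates once Q = Ksp for that salt.
Li₃PO₄(s) ⇌ 3 Li⁺(aq) + PO₄³⁻(aq)
Ksp = [Li⁺]^3[PO₄³⁻] = [Li⁺]^3(0.20)
[Li⁺]^3 = 7.0×10⁻⁹ / (0.20) = 3.5×10⁻⁸
[Li⁺] = 3.3×10⁻³ M

3.3×10⁻³ M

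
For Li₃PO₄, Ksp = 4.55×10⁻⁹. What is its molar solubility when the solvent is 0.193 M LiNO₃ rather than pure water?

6.33×10⁻⁷ M

Li₃PO₄(s) ⇌ 3 Li⁺(aq) + PO₄³⁻(aq)
With Li⁺ already at 0.193 M and s small, take [Li⁺] ≈ 0.193 M and [PO₄³⁻] = s.
Ksp = [Li⁺]^3[PO₄³⁻] = (0.193)^3s
s = 4.55×10⁻⁹ / (0.193)^3 = 6.33×10⁻⁷
s = 6.33×10⁻⁷ M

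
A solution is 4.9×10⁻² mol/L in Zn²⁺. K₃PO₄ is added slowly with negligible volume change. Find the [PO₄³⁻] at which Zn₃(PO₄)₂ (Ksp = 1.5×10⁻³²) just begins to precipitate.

1.1×10⁻¹⁴ M

Precipitation of each salt begins when its ion product equals Ksp.
Zn₃(PO₄)₂(s) ⇌ 3 Zn²⁺(aq) + 2 PO₄³⁻(aq)
Ksp = [Zn²⁺]^3[PO₄³⁻]^2 = [PO₄³⁻]^2(4.9×10⁻²)^3
[PO₄³⁻]^2 = 1.5×10⁻³² / (4.9×10⁻²)^3 = 1.3×10⁻²⁸
[PO₄³⁻] = 1.1×10⁻¹⁴ mol/L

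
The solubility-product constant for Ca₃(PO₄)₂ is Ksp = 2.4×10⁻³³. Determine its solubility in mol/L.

1.2×10⁻⁷ M

Ca₃(PO₄)₂(s) ⇌ 3 Ca²⁺(aq) + 2 PO₄³⁻(aq)
With molar solubility s: [Ca²⁺] = 3s, [PO₄³⁻] = 2s.
Ksp = [Ca²⁺]^3[PO₄³⁻]^2 = (3s)^3 · (2s)^2 = 108s^5
108s^5 = 2.4×10⁻³³  ⇒  s^5 = 2.2×10⁻³⁵
s = (2.2×10⁻³⁵)^(1/5) = 1.2×10⁻⁷ mol/L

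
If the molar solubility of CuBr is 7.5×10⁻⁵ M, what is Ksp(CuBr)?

CuBr(s) ⇌ Cu⁺(aq) + Br⁻(aq)
For each mole of CuBr that dissolves per liter, [Cu⁺] = s and [Br⁻] = s; let s denote this solubility.
Ksp = [Cu⁺][Br⁻] = s · s = s^2
Ksp = (7.5×10⁻⁵)^2 = 5.6×10⁻⁹

Ksp = 5.6×10⁻⁹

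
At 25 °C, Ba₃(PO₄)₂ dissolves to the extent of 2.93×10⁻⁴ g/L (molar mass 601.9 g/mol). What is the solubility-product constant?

Ksp = 2.95×10⁻³⁰

Convert to molarity: s = 2.93×10⁻⁴ / 601.9 = 4.8679×10⁻⁷ mol/L
Ba₃(PO₄)₂(s) ⇌ 3 Ba²⁺(aq) + 2 PO₄³⁻(aq)
Call the molar solubility s, so that [Ba²⁺] = 3s and [PO₄³⁻] = 2s.
Ksp = [Ba²⁺]^3[PO₄³⁻]^2 = (3s)^3 · (2s)^2 = 108s^5
Ksp = 108 × (4.8679×10⁻⁷)^5 = 2.95×10⁻³⁰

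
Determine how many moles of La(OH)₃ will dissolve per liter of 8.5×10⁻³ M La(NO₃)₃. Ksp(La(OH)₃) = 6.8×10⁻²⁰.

La(OH)₃(s) ⇌ La³⁺(aq) + 3 OH⁻(aq)
The solution already contains La³⁺ at 8.5×10⁻³ M. Let s be the molar solubility of La(OH)₃.
[La³⁺] ≈ 8.5×10⁻³ M (common ion dominates); [OH⁻] = 3s.
Ksp = [La³⁺][OH⁻]^3 = (8.5×10⁻³)(3s)^3
(3s)^3 = 6.8×10⁻²⁰ / (8.5×10⁻³) = 8.0×10⁻¹⁸
s = 6.7×10⁻⁷ M

6.7×10⁻⁷ M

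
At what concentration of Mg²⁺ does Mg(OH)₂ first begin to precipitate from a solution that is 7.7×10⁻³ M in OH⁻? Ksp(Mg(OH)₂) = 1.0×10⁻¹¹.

1.7×10⁻⁷ M

A salt starts to precipitate once the ion product Q reaches its Ksp.
Mg(OH)₂(s) ⇌ Mg²⁺(aq) + 2 OH⁻(aq)
Ksp = [Mg²⁺][OH⁻]^2 = [Mg²⁺](7.7×10⁻³)^2
[Mg²⁺] = 1.0×10⁻¹¹ / (7.7×10⁻³)^2 = 1.7×10⁻⁷
[Mg²⁺] = 1.7×10⁻⁷ M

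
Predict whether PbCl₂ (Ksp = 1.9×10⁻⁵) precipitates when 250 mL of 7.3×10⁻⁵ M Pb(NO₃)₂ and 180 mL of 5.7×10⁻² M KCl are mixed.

After mixing, V = 250 mL + 180 mL = 430 mL.
[Pb²⁺] = (7.3×10⁻⁵)(250)/430 = 4.2×10⁻⁵ M
[Cl⁻] = (5.7×10⁻²)(180)/430 = 2.4×10⁻² M
Q = [Pb²⁺][Cl⁻]^2 = 2.4×10⁻⁸
Q < Ksp (2.4×10⁻⁸ vs 1.9×10⁻⁵); the solution remains unsaturated and no precipitate forms.

No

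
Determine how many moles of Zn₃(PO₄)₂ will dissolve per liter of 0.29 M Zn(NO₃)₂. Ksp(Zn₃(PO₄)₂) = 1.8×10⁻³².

Zn₃(PO₄)₂(s) ⇌ 3 Zn²⁺(aq) + 2 PO₄³⁻(aq)
Zn²⁺ is already present at 0.29 M. If s mol/L of Zn₃(PO₄)₂ dissolves, [PO₄³⁻] = 2s while [Zn²⁺] ≈ 0.29 M.
Ksp = [Zn²⁺]^3[PO₄³⁻]^2 = (0.29)^3(2s)^2
(2s)^2 = 1.8×10⁻³² / (0.29)^3 = 7.4×10⁻³¹
s = 4.3×10⁻¹⁶ M

4.3×10⁻¹⁶ M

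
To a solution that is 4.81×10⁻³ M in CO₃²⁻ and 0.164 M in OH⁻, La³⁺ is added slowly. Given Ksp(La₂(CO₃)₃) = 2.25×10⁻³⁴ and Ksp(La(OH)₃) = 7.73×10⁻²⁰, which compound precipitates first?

A salt starts to precipitate once the ion product Q reaches its Ksp.
For La₂(CO₃)₃: [La³⁺] = (Ksp/[CO₃²⁻]^3)^(1/2) = 4.50×10⁻¹⁴ M
For La(OH)₃: [La³⁺] = (Ksp/[OH⁻]^3) = 1.75×10⁻¹⁷ M
Since La(OH)₃ needs less La³⁺ to reach saturation, it precipitates first.

La(OH)₃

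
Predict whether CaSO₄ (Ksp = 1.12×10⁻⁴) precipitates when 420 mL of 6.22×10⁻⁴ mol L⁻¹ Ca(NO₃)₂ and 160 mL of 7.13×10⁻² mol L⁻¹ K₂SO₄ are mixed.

Total volume after mixing = 420 + 160 = 580 mL.
[Ca²⁺] = (6.22×10⁻⁴)(420)/580 = 4.50×10⁻⁴ mol L⁻¹
[SO₄²⁻] = (7.13×10⁻²)(160)/580 = 1.97×10⁻² mol L⁻¹
Q = [Ca²⁺][SO₄²⁻] = 8.86×10⁻⁶
Q < Ksp (8.86×10⁻⁶ vs 1.12×10⁻⁴); the solution remains unsaturated and no precipitate forms.

No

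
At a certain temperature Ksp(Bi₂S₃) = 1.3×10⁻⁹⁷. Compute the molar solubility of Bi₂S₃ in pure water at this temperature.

Bi₂S₃(s) ⇌ 2 Bi³⁺(aq) + 3 S²⁻(aq)
With molar solubility s: [Bi³⁺] = 2s, [S²⁻] = 3s.
Ksp = [Bi³⁺]^2[S²⁻]^3 = (2s)^2 · (3s)^3 = 108s^5
108s^5 = 1.3×10⁻⁹⁷  ⇒  s^5 = 1.2×10⁻⁹⁹
s = (1.2×10⁻⁹⁹)^(1/5) = 1.6×10⁻²⁰ mol L⁻¹

1.6×10⁻²⁰ M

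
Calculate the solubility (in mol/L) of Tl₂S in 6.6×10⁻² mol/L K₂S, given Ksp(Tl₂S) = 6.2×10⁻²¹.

Tl₂S(s) ⇌ 2 Tl⁺(aq) + S²⁻(aq)
The solution already contains S²⁻ at 6.6×10⁻² mol/L. Let s be the molar solubility of Tl₂S.
[S²⁻] ≈ 6.6×10⁻² mol/L (common ion dominates); [Tl⁺] = 2s.
Ksp = [Tl⁺]^2[S²⁻] = (2s)^2(6.6×10⁻²)
(2s)^2 = 6.2×10⁻²¹ / (6.6×10⁻²) = 9.4×10⁻²⁰
s = 1.5×10⁻¹⁰ mol/L

1.5×10⁻¹⁰ M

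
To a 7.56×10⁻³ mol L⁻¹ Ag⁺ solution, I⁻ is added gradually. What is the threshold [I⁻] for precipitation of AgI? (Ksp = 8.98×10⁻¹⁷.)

1.19×10⁻¹⁴ M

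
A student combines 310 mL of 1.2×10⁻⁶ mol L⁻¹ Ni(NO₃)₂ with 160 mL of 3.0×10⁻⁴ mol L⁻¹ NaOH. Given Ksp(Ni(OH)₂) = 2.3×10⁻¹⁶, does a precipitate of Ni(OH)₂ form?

Yes

Total volume after mixing = 310 + 160 = 470 mL.
[Ni²⁺] = (1.2×10⁻⁶)(310)/470 = 7.9×10⁻⁷ mol L⁻¹
[OH⁻] = (3.0×10⁻⁴)(160)/470 = 1.0×10⁻⁴ mol L⁻¹
Q = [Ni²⁺][OH⁻]^2 = 8.3×10⁻¹⁵
Q = 8.3×10⁻¹⁵ > Ksp = 2.3×10⁻¹⁶, so the solution is supersaturated and Ni(OH)₂ precipitates.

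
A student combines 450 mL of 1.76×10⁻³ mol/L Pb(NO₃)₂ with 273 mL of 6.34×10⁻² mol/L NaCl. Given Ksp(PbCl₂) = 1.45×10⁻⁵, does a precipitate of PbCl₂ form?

Total volume after mixing = 450 + 273 = 723 mL.
[Pb²⁺] = (1.76×10⁻³)(450)/723 = 1.10×10⁻³ mol/L
[Cl⁻] = (6.34×10⁻²)(273)/723 = 2.39×10⁻² mol/L
Q = [Pb²⁺][Cl⁻]^2 = 6.28×10⁻⁷
Q = 6.28×10⁻⁷ < Ksp = 1.45×10⁻⁵, so the solution is unsaturated and no precipitate forms.

No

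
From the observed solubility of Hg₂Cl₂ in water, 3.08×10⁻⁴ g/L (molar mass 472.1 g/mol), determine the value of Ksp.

Ksp = 1.11×10⁻¹⁸

Convert to molarity: s = 3.08×10⁻⁴ / 472.1 = 6.5240×10⁻⁷ mol/L
Hg₂Cl₂(s) ⇌ Hg₂²⁺(aq) + 2 Cl⁻(aq)
Let s be the molar solubility. Then [Hg₂²⁺] = s and [Cl⁻] = 2s.
Ksp = [Hg₂²⁺][Cl⁻]^2 = s · (2s)^2 = 4s^3
Ksp = 4 × (6.5240×10⁻⁷)^3 = 1.11×10⁻¹⁸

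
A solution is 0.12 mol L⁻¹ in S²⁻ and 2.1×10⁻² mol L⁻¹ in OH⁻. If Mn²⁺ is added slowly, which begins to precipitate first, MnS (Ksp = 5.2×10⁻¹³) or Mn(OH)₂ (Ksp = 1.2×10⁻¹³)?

MnS

Precipitation of each salt begins when its ion product equals Ksp.
For MnS: [Mn²⁺] = (Ksp/[S²⁻]) = 4.3×10⁻¹² mol L⁻¹
For Mn(OH)₂: [Mn²⁺] = (Ksp/[OH⁻]^2) = 2.7×10⁻¹⁰ mol L⁻¹
The smaller threshold [Mn²⁺] is reached first, so MnS precipitates first.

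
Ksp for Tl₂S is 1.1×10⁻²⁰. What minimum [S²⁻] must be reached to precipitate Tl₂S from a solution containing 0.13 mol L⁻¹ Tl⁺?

6.5×10⁻¹⁹ M

Precipitation of each salt begins when its ion product equals Ksp.
Tl₂S(s) ⇌ 2 Tl⁺(aq) + S²⁻(aq)
Ksp = [Tl⁺]^2[S²⁻] = [S²⁻](0.13)^2
[S²⁻] = 1.1×10⁻²⁰ / (0.13)^2 = 6.5×10⁻¹⁹
[S²⁻] = 6.5×10⁻¹⁹ mol L⁻¹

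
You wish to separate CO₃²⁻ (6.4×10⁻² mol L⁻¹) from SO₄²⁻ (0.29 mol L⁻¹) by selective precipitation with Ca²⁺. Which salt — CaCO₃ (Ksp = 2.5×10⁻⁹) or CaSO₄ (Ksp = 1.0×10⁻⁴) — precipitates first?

CaCO₃

The threshold for precipitation is Q = Ksp.
For CaCO₃: [Ca²⁺] = (Ksp/[CO₃²⁻]) = 3.9×10⁻⁸ mol L⁻¹
For CaSO₄: [Ca²⁺] = (Ksp/[SO₄²⁻]) = 3.4×10⁻⁴ mol L⁻¹
CaCO₃ requires the lower [Ca²⁺], so it precipitates first.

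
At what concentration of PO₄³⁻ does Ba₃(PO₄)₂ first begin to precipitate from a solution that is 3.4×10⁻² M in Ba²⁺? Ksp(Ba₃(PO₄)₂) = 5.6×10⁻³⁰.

3.8×10⁻¹³ M

Precipitation begins when Q = Ksp.
Ba₃(PO₄)₂(s) ⇌ 3 Ba²⁺(aq) + 2 PO₄³⁻(aq)
Ksp = [Ba²⁺]^3[PO₄³⁻]^2 = [PO₄³⁻]^2(3.4×10⁻²)^3
[PO₄³⁻]^2 = 5.6×10⁻³⁰ / (3.4×10⁻²)^3 = 1.4×10⁻²⁵
[PO₄³⁻] = 3.8×10⁻¹³ M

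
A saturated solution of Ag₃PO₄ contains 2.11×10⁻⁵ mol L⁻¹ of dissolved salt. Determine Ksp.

Ag₃PO₄(s) ⇌ 3 Ag⁺(aq) + PO₄³⁻(aq)
If s mol/L of Ag₃PO₄ dissolves, [Ag⁺] = 3s and [PO₄³⁻] = s.
Ksp = [Ag⁺]^3[PO₄³⁻] = (3s)^3 · s = 27s^4
Ksp = 27 × (2.11×10⁻⁵)^4 = 5.35×10⁻¹⁸

Ksp = 5.35×10⁻¹⁸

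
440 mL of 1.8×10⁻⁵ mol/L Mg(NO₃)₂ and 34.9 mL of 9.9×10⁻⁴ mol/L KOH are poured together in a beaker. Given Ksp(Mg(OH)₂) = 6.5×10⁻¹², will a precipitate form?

After mixing, V = 440 mL + 34.9 mL = 474.9 mL.
[Mg²⁺] = (1.8×10⁻⁵)(440)/474.9 = 1.7×10⁻⁵ mol/L
[OH⁻] = (9.9×10⁻⁴)(34.9)/474.9 = 7.3×10⁻⁵ mol/L
Q = [Mg²⁺][OH⁻]^2 = 8.8×10⁻¹⁴
Q = 8.8×10⁻¹⁴ < Ksp = 6.5×10⁻¹², so the solution is unsaturated and no precipitate forms.

No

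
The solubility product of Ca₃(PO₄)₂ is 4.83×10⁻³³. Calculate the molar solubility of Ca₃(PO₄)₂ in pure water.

1.35×10⁻⁷ M

Ca₃(PO₄)₂(s) ⇌ 3 Ca²⁺(aq) + 2 PO₄³⁻(aq)
For each mole of Ca₃(PO₄)₂ that dissolves per liter, [Ca²⁺] = 3s and [PO₄³⁻] = 2s; let s denote this solubility.
Ksp = [Ca²⁺]^3[PO₄³⁻]^2 = (3s)^3 · (2s)^2 = 108s^5
108s^5 = 4.83×10⁻³³  ⇒  s^5 = 4.47×10⁻³⁵
s = (4.47×10⁻³⁵)^(1/5) = 1.35×10⁻⁷ M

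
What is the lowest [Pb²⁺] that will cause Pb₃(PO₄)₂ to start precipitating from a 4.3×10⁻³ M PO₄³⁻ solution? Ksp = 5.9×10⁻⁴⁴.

1.5×10⁻¹³ M

Precipitation begins when Q = Ksp.
Pb₃(PO₄)₂(s) ⇌ 3 Pb²⁺(aq) + 2 PO₄³⁻(aq)
Ksp = [Pb²⁺]^3[PO₄³⁻]^2 = [Pb²⁺]^3(4.3×10⁻³)^2
[Pb²⁺]^3 = 5.9×10⁻⁴⁴ / (4.3×10⁻³)^2 = 3.2×10⁻³⁹
[Pb²⁺] = 1.5×10⁻¹³ M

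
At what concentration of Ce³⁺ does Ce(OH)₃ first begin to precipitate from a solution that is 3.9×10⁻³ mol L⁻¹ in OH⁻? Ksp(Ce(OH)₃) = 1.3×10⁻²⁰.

2.2×10⁻¹³ M

A salt starts to precipitate once the ion product Q reaches its Ksp.
Ce(OH)₃(s) ⇌ Ce³⁺(aq) + 3 OH⁻(aq)
Ksp = [Ce³⁺][OH⁻]^3 = [Ce³⁺](3.9×10⁻³)^3
[Ce³⁺] = 1.3×10⁻²⁰ / (3.9×10⁻³)^3 = 2.2×10⁻¹³
[Ce³⁺] = 2.2×10⁻¹³ mol L⁻¹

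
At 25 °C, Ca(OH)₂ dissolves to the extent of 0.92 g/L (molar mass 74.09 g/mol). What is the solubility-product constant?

Ksp = 7.7×10⁻⁶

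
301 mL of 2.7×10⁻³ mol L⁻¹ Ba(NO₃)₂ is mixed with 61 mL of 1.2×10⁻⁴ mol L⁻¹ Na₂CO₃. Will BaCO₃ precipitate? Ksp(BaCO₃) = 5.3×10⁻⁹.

Yes

After mixing, V = 301 mL + 61 mL = 362 mL.
[Ba²⁺] = (2.7×10⁻³)(301)/362 = 2.2×10⁻³ mol L⁻¹
[CO₃²⁻] = (1.2×10⁻⁴)(61)/362 = 2.0×10⁻⁵ mol L⁻¹
Q = [Ba²⁺][CO₃²⁻] = 4.5×10⁻⁸
Since Q (4.5×10⁻⁸) exceeds Ksp (5.3×10⁻⁹), BaCO₃ will precipitate.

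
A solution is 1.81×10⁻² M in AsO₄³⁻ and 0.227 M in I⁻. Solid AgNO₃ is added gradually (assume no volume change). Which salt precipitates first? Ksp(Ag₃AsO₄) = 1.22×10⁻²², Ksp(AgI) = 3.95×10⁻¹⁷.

AgI

Precipitation of each salt begins when its ion product equals Ksp.
For Ag₃AsO₄: [Ag⁺] = (Ksp/[AsO₄³⁻])^(1/3) = 1.89×10⁻⁷ M
For AgI: [Ag⁺] = (Ksp/[I⁻]) = 1.74×10⁻¹⁶ M
Since AgI needs less Ag⁺ to reach saturation, it precipitates first.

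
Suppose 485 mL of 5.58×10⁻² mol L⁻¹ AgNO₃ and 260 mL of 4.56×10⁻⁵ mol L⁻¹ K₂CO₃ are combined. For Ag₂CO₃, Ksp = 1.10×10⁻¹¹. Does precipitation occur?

Yes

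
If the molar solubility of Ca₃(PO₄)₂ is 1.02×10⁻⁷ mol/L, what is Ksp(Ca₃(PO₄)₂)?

Ksp = 1.19×10⁻³³

Ca₃(PO₄)₂(s) ⇌ 3 Ca²⁺(aq) + 2 PO₄³⁻(aq)
Call the molar solubility s, so that [Ca²⁺] = 3s and [PO₄³⁻] = 2s.
Ksp = [Ca²⁺]^3[PO₄³⁻]^2 = (3s)^3 · (2s)^2 = 108s^5
Ksp = 108 × (1.02×10⁻⁷)^5 = 1.19×10⁻³³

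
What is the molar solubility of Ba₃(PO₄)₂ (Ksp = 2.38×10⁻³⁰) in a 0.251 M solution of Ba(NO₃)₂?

6.13×10⁻¹⁵ M

Ba₃(PO₄)₂(s) ⇌ 3 Ba²⁺(aq) + 2 PO₄³⁻(aq)
The solution already contains Ba²⁺ at 0.251 M. Let s be the molar solubility of Ba₃(PO₄)₂.
[Ba²⁺] ≈ 0.251 M (common ion dominates); [PO₄³⁻] = 2s.
Ksp = [Ba²⁺]^3[PO₄³⁻]^2 = (0.251)^3(2s)^2
(2s)^2 = 2.38×10⁻³⁰ / (0.251)^3 = 1.51×10⁻²⁸
s = 6.13×10⁻¹⁵ M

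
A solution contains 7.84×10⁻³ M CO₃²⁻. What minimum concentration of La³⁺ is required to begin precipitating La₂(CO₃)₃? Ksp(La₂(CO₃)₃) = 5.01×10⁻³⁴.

The threshold for precipitation is Q = Ksp.
La₂(CO₃)₃(s) ⇌ 2 La³⁺(aq) + 3 CO₃²⁻(aq)
Ksp = [La³⁺]^2[CO₃²⁻]^3 = [La³⁺]^2(7.84×10⁻³)^3
[La³⁺]^2 = 5.01×10⁻³⁴ / (7.84×10⁻³)^3 = 1.04×10⁻²⁷
[La³⁺] = 3.22×10⁻¹⁴ M

3.22×10⁻¹⁴ M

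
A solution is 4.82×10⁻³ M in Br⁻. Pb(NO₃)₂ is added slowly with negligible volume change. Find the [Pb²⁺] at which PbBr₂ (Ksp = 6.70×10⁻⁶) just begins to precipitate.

Precipitation of each salt begins when its ion product equals Ksp.
PbBr₂(s) ⇌ Pb²⁺(aq) + 2 Br⁻(aq)
Ksp = [Pb²⁺][Br⁻]^2 = [Pb²⁺](4.82×10⁻³)^2
[Pb²⁺] = 6.70×10⁻⁶ / (4.82×10⁻³)^2 = 0.288
[Pb²⁺] = 0.288 M

0.288 M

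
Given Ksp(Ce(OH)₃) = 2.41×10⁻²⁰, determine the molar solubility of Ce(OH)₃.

5.47×10⁻⁶ M

Ce(OH)₃(s) ⇌ Ce³⁺(aq) + 3 OH⁻(aq)
Let s be the molar solubility. Then [Ce³⁺] = s and [OH⁻] = 3s.
Ksp = [Ce³⁺][OH⁻]^3 = s · (3s)^3 = 27s^4
27s^4 = 2.41×10⁻²⁰  ⇒  s^4 = 8.93×10⁻²²
s = 5.47×10⁻⁶ mol L⁻¹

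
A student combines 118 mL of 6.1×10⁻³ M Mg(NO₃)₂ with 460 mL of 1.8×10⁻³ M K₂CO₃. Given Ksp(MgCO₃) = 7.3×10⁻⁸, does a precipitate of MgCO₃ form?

Total volume after mixing = 118 + 460 = 578 mL.
[Mg²⁺] = (6.1×10⁻³)(118)/578 = 1.2×10⁻³ M
[CO₃²⁻] = (1.8×10⁻³)(460)/578 = 1.4×10⁻³ M
Q = [Mg²⁺][CO₃²⁻] = 1.8×10⁻⁶
Since Q (1.8×10⁻⁶) exceeds Ksp (7.3×10⁻⁸), MgCO₃ will precipitate.

Yes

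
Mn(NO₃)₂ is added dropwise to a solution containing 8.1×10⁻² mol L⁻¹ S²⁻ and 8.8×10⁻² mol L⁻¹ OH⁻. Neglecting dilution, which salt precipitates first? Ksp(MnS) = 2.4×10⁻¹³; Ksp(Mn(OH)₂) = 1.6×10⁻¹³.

MnS

Precipitation of each salt begins when its ion product equals Ksp.
For MnS: [Mn²⁺] = (Ksp/[S²⁻]) = 3.0×10⁻¹² mol L⁻¹
For Mn(OH)₂: [Mn²⁺] = (Ksp/[OH⁻]^2) = 2.1×10⁻¹¹ mol L⁻¹
The smaller threshold [Mn²⁺] is reached first, so MnS precipitates first.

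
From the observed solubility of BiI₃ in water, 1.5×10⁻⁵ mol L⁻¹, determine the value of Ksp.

BiI₃(s) ⇌ Bi³⁺(aq) + 3 I⁻(aq)
Call the molar solubility s, so that [Bi³⁺] = s and [I⁻] = 3s.
Ksp = [Bi³⁺][I⁻]^3 = s · (3s)^3 = 27s^4
Ksp = 27 × (1.5×10⁻⁵)^4 = 1.4×10⁻¹⁸

Ksp = 1.4×10⁻¹⁸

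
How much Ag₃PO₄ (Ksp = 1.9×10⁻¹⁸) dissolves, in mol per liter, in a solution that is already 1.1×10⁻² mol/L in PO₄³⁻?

Ag₃PO₄(s) ⇌ 3 Ag⁺(aq) + PO₄³⁻(aq)
With PO₄³⁻ already at 1.1×10⁻² mol/L and s small, take [PO₄³⁻] ≈ 1.1×10⁻² mol/L and [Ag⁺] = 3s.
Ksp = [Ag⁺]^3[PO₄³⁻] = (3s)^3(1.1×10⁻²)
(3s)^3 = 1.9×10⁻¹⁸ / (1.1×10⁻²) = 1.7×10⁻¹⁶
s = 1.9×10⁻⁶ mol/L

1.9×10⁻⁶ M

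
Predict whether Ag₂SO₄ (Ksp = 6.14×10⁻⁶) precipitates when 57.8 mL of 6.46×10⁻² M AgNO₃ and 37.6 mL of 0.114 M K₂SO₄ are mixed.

Yes

The combined volume is 95.4 mL.
[Ag⁺] = (6.46×10⁻²)(57.8)/95.4 = 3.91×10⁻² M
[SO₄²⁻] = (0.114)(37.6)/95.4 = 4.49×10⁻² M
Q = [Ag⁺]^2[SO₄²⁻] = 6.88×10⁻⁵
Since Q (6.88×10⁻⁵) exceeds Ksp (6.14×10⁻⁶), Ag₂SO₄ will precipitate.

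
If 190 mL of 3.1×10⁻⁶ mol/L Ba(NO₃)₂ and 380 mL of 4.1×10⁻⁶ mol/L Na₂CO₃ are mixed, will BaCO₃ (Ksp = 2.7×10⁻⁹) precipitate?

Total volume after mixing = 190 + 380 = 570 mL.
[Ba²⁺] = (3.1×10⁻⁶)(190)/570 = 1.0×10⁻⁶ mol/L
[CO₃²⁻] = (4.1×10⁻⁶)(380)/570 = 2.7×10⁻⁶ mol/L
Q = [Ba²⁺][CO₃²⁻] = 2.8×10⁻¹²
Since Q (2.8×10⁻¹²) is less than Ksp (2.7×10⁻⁹), no BaCO₃ precipitates.

No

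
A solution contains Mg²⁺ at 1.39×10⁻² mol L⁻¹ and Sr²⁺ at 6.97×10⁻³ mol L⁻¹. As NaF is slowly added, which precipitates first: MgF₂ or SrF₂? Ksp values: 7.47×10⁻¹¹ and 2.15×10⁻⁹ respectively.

Each salt precipitates once Q = Ksp for that salt.
For MgF₂: [F⁻] = (Ksp/[Mg²⁺])^(1/2) = 7.33×10⁻⁵ mol L⁻¹
For SrF₂: [F⁻] = (Ksp/[Sr²⁺])^(1/2) = 5.55×10⁻⁴ mol L⁻¹
MgF₂ requires the lower [F⁻], so it precipitates first.

MgF₂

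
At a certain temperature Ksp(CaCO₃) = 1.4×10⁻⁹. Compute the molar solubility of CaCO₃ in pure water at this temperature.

3.7×10⁻⁵ M

CaCO₃(s) ⇌ Ca²⁺(aq) + CO₃²⁻(aq)
Let s be the molar solubility. Then [Ca²⁺] = s and [CO₃²⁻] = s.
Ksp = [Ca²⁺][CO₃²⁻] = s · s = s^2
s^2 = 1.4×10⁻⁹
Taking the 2nd root, s = 3.7×10⁻⁵ mol L⁻¹.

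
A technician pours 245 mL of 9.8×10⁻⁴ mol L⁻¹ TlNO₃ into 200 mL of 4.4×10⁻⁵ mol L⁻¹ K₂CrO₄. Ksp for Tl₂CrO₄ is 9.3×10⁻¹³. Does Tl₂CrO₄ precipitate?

The combined volume is 445 mL.
[Tl⁺] = (9.8×10⁻⁴)(245)/445 = 5.4×10⁻⁴ mol L⁻¹
[CrO₄²⁻] = (4.4×10⁻⁵)(200)/445 = 2.0×10⁻⁵ mol L⁻¹
Q = [Tl⁺]^2[CrO₄²⁻] = 5.8×10⁻¹²
Because Q > Ksp (5.8×10⁻¹² vs 9.3×10⁻¹³), a precipitate of Tl₂CrO₄ forms.

Yes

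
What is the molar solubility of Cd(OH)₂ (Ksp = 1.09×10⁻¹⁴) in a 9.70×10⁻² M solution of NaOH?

Cd(OH)₂(s) ⇌ Cd²⁺(aq) + 2 OH⁻(aq)
The solution already contains OH⁻ at 9.70×10⁻² M. Let s be the molar solubility of Cd(OH)₂.
[OH⁻] ≈ 9.70×10⁻² M (common ion dominates); [Cd²⁺] = s.
Ksp = [Cd²⁺][OH⁻]^2 = s(9.70×10⁻²)^2
s = 1.09×10⁻¹⁴ / (9.70×10⁻²)^2 = 1.16×10⁻¹²
s = 1.16×10⁻¹² M

1.16×10⁻¹² M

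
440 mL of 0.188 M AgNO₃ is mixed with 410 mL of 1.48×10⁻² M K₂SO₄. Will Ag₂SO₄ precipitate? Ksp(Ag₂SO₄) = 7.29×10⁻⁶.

The combined volume is 850 mL.
[Ag⁺] = (0.188)(440)/850 = 9.73×10⁻² M
[SO₄²⁻] = (1.48×10⁻²)(410)/850 = 7.14×10⁻³ M
Q = [Ag⁺]^2[SO₄²⁻] = 6.76×10⁻⁵
Q = 6.76×10⁻⁵ > Ksp = 7.29×10⁻⁶, so the solution is supersaturated and Ag₂SO₄ precipitates.

Yes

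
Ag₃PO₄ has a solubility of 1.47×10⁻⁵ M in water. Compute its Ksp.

Ksp = 1.26×10⁻¹⁸

Ag₃PO₄(s) ⇌ 3 Ag⁺(aq) + PO₄³⁻(aq)
With molar solubility s: [Ag⁺] = 3s, [PO₄³⁻] = s.
Ksp = [Ag⁺]^3[PO₄³⁻] = (3s)^3 · s = 27s^4
Ksp = 27 × (1.47×10⁻⁵)^4 = 1.26×10⁻¹⁸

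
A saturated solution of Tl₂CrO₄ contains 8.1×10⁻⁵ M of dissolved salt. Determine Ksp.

Tl₂CrO₄(s) ⇌ 2 Tl⁺(aq) + CrO₄²⁻(aq)
Call the molar solubility s, so that [Tl⁺] = 2s and [CrO₄²⁻] = s.
Ksp = [Tl⁺]^2[CrO₄²⁻] = (2s)^2 · s = 4s^3
Ksp = 4 × (8.1×10⁻⁵)^3 = 2.1×10⁻¹²

Ksp = 2.1×10⁻¹²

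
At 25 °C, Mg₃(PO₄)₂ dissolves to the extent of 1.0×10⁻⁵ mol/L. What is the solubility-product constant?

Ksp = 1.1×10⁻²³

Mg₃(PO₄)₂(s) ⇌ 3 Mg²⁺(aq) + 2 PO₄³⁻(aq)
Let s be the molar solubility. Then [Mg²⁺] = 3s and [PO₄³⁻] = 2s.
Ksp = [Mg²⁺]^3[PO₄³⁻]^2 = (3s)^3 · (2s)^2 = 108s^5
Ksp = 108 × (1.0×10⁻⁵)^5 = 1.1×10⁻²³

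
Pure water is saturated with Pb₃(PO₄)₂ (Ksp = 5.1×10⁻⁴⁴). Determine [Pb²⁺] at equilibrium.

2.6×10⁻⁹ M

Pb₃(PO₄)₂(s) ⇌ 3 Pb²⁺(aq) + 2 PO₄³⁻(aq)
Let s be the molar solubility. Then [Pb²⁺] = 3s and [PO₄³⁻] = 2s.
Ksp = [Pb²⁺]^3[PO₄³⁻]^2 = (3s)^3 · (2s)^2 = 108s^5 = 5.1×10⁻⁴⁴
s = 8.6×10⁻¹⁰ mol/L
[Pb²⁺] = 3s = 2.6×10⁻⁹ mol/L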